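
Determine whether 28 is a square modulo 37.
By Euler's criterion: 28^{18} ≡ 1 (mod 37). Since this equals 1, 28 is a QR.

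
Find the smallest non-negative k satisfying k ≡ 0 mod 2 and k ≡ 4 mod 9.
M = 2 × 9 = 18. M₁ = 9, y₁ ≡ 1 mod 2. M₂ = 2, y₂ ≡ 5 mod 9. k = 0×9×1 + 4×2×5 ≡ 4 mod 18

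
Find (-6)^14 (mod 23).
By repeated squaring (mod 23): (-6)^{1}≡17, (-6)^{2}≡13, (-6)^{4}≡8, (-6)^{8}≡18. Then (-6)^{14} = (-6)^{8+4+2} ≡ 18 × 8 × 13 ≡ 9 (mod 23)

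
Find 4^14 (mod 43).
By repeated squaring (mod 43): 4^{1}≡4, 4^{2}≡16, 4^{4}≡41, 4^{8}≡4. Then 4^{14} = 4^{8+4+2} ≡ 4 × 41 × 16 ≡ 1 (mod 43)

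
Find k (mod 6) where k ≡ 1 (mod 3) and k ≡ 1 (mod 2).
M = 3 × 2 = 6. M₁ = 2, y₁ ≡ 2 (mod 3). M₂ = 3, y₂ ≡ 1 (mod 2). k = 1×2×2 + 1×3×1 ≡ 1 (mod 6)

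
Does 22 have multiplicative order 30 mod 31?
Powers of 22 mod 31: 22^1≡22, 22^2≡19, 22^3≡15, 22^4≡20, 22^5≡6, 22^6≡8, 22^7≡21, 22^8≡28, 22^9≡27, 22^10≡5, 22^11≡17, 22^12≡2, 22^13≡13, 22^14≡7, 22^15≡30, 22^16≡9, 22^17≡12, 22^18≡16, 22^19≡11, 22^20≡25, 22^21≡23, 22^22≡10, 22^23≡3, 22^24≡4, 22^25≡26, 22^26≡14, 22^27≡29, 22^28≡18, 22^29≡24, 22^30≡1. First k with 22^k≡1 is k=30. Yes, ord_31(22) = 30.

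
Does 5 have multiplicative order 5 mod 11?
Powers of 5 mod 11: 5^1≡5, 5^2≡3, 5^3≡4, 5^4≡9, 5^5≡1. First k with 5^k≡1 is k=5. Yes, ord_11(5) = 5.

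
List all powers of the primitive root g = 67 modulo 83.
67^1, 67^2, ..., 67^{82} mod 83: [67, 7, 54, 49, 46, 11, 73, 77, 13, 41, 8, 38, 56, 17, 60, 36, 5, 3, 35, 21, 79, 64, 55, 33, 53, 65, 39, 40, 24, 31, 2, 51, 14, 25, 15, 9, 22, 63, 71, 26, 82, 16, 76, 29, 34, 37, 72, 10, 6, 70, 42, 75, 45, 27, 66, 23, 47, 78, 80, 48, 62, 4, 19, 28, 50, 30, 18, 44, 43, 59, 52, 81, 32, 69, 58, 68, 74, 61, 20, 12, 57, 1]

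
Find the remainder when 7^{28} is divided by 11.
By Fermat: 7^{10} ≡ 1 (mod 11). 28 = 2×10 + 8. So 7^{28} ≡ 7^{8} ≡ 9 (mod 11)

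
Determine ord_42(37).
Powers of 37 mod 42: 37^1≡37, 37^2≡25, 37^3≡1. So the order of 37 is 3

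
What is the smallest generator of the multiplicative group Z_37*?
g = 2. Powers: [2, 4, 8, 16, 32, 27, ...] generates all 36 non-zero residues.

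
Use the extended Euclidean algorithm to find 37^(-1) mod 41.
Extended GCD: 37(10) + 41(-9) = 1. So 37^(-1) ≡ 10 mod 41. Verify: 37 × 10 = 370 ≡ 1 mod 41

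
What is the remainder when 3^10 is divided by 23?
By repeated squaring (mod 23): 3^{1}≡3, 3^{2}≡9, 3^{4}≡12, 3^{8}≡6. Then 3^{10} = 3^{8+2} ≡ 6 × 9 ≡ 8 (mod 23)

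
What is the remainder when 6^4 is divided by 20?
6^{4} = 1296 ≡ 16 (mod 20)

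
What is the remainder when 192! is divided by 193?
By Wilson's theorem, (192)! ≡ -1 ≡ 192 (mod 193)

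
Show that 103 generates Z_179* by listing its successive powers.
103^1, 103^2, ..., 103^{178} mod 179: [103, 48, 111, 156, 137, 149, 132, 171, 71, 153, 7, 5, 157, 61, 18, 64, 148, 29, 123, 139, 176, 49, 35, 25, 69, 126, 90, 141, 24, 145, 78, 158, 164, 66, 175, 125, 166, 93, 92, 168, 120, 9, 32, 74, 104, 151, 159, 88, 114, 107, 102, 124, 63, 45, 160, 12, 162, 39, 79, 82, 33, 177, 152, 83, 136, 46, 84, 60, 94, 16, 37, 52, 165, 169, 44, 57, 143, 51, 62, 121, 112, 80, 6, 81, 109, 129, 41, 106, 178, 76, 131, 68, 23, 42, 30, 47, 8, 108, 26, 172, 174, 22, 118, 161, 115, 31, 150, 56, 40, 3, 130, 144, 154, 110, 53, 89, 38, 155, 34, 101, 21, 15, 113, 4, 54, 13, 86, 87, 11, 59, 170, 147, 105, 75, 28, 20, 91, 65, 72, 77, 55, 116, 134, 19, 167, 17, 140, 100, 97, 146, 2, 27, 96, 43, 133, 95, 119, 85, 163, 142, 127, 14, 10, 135, 122, 36, 128, 117, 58, 67, 99, 173, 98, 70, 50, 138, 73, 1]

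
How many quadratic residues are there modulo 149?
For prime 149, there are (p-1)/2 = (149-1)/2 = 74 quadratic residues (excluding 0).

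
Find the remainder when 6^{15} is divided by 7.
By Fermat: 6^{6} ≡ 1 (mod 7). 15 = 2×6 + 3. So 6^{15} ≡ 6^{3} ≡ 6 (mod 7)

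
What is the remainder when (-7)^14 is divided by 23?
By repeated squaring mod 23: (-7)^{1}≡16, (-7)^{2}≡3, (-7)^{4}≡9, (-7)^{8}≡12. Then (-7)^{14} = (-7)^{8+4+2} ≡ 12 × 9 × 3 ≡ 2 mod 23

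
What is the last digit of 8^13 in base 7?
Using Fermat: 8^{6} ≡ 1 mod 7. 13 ≡ 1 mod 6. So 8^{13} ≡ 8^{1} ≡ 1 mod 7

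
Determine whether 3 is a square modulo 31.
By Euler's criterion: 3^{15} ≡ 30 mod 31. Since this equals -1 (≡ 30), 3 is not a QR.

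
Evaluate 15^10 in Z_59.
By repeated squaring (mod 59): 15^{1}≡15, 15^{2}≡48, 15^{4}≡3, 15^{8}≡9. Then 15^{10} = 15^{8+2} ≡ 9 × 48 ≡ 19 (mod 59)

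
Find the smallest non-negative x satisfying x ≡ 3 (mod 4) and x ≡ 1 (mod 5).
M = 4 × 5 = 20. M₁ = 5, y₁ ≡ 1 (mod 4). M₂ = 4, y₂ ≡ 4 (mod 5). x = 3×5×1 + 1×4×4 ≡ 11 (mod 20)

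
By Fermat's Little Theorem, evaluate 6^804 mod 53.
By Fermat: 6^{52} ≡ 1 (mod 53). 804 ≡ 24 (mod 52). So 6^{804} ≡ 6^{24} ≡ 28 (mod 53)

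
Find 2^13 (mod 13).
Using Fermat: 2^{12} ≡ 1 (mod 13). 13 ≡ 1 (mod 12). So 2^{13} ≡ 2^{1} ≡ 2 (mod 13)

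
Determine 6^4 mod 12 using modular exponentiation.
6^{4} = 1296 ≡ 0 mod 12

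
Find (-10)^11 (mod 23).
By repeated squaring (mod 23): (-10)^{1}≡13, (-10)^{2}≡8, (-10)^{4}≡18, (-10)^{8}≡2. Then (-10)^{11} = (-10)^{8+2+1} ≡ 2 × 8 × 13 ≡ 1 (mod 23)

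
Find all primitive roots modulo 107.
There are φ(106) = 52 primitive roots mod 107: {2, 5, 6, 7, 8, 15, 17, 18, 20, 21, 22, 24, 26, 28, 31, 32, 38, 43, 45, 46, 50, 51, 54, 55, 58, 59, 60, 63, 65, 66, 67, 68, 70, 71, 72, 73, 74, 77, 78, 80, 82, 84, 88, 91, 93, 94, 95, 96, 97, 98, 103, 104}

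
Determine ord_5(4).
Powers of 4 mod 5: 4^1≡4, 4^2≡1. ord_5(4) = 2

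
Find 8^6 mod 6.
By repeated squaring mod 6: 8^{1}≡2, 8^{2}≡4, 8^{4}≡4. Then 8^{6} = 8^{4+2} ≡ 4 × 4 ≡ 4 mod 6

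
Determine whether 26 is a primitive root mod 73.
ord_73(26) divides 72. For each prime q|72: 26^{36}≡72, 26^{24}≡8, none ≡ 1. So 26 has order 72 and is a primitive root mod 73.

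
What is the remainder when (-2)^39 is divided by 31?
Using Fermat: (-2)^{30} ≡ 1 (mod 31). 39 ≡ 9 (mod 30). So (-2)^{39} ≡ (-2)^{9} ≡ 15 (mod 31)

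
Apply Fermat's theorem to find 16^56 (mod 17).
By Fermat: 16^{16} ≡ 1 (mod 17). 56 = 3×16 + 8. So 16^{56} ≡ 16^{8} ≡ 1 (mod 17)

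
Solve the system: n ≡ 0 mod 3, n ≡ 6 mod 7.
M = 3 × 7 = 21. M₁ = 7, y₁ ≡ 1 mod 3. M₂ = 3, y₂ ≡ 5 mod 7. n = 0×7×1 + 6×3×5 ≡ 6 mod 21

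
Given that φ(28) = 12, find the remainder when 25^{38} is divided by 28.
By Euler: 25^{12} ≡ 1 (mod 28) since gcd(25, 28) = 1. 38 = 3×12 + 2. So 25^{38} ≡ 25^{2} ≡ 9 (mod 28)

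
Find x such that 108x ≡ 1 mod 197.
Since 197 is prime, by Fermat 108^(-1) ≡ 108^{195} ≡ 166 mod 197. Verify: 108 × 166 = 17928 ≡ 1 mod 197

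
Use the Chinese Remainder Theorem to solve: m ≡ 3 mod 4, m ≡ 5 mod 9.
M = 4 × 9 = 36. M₁ = 9, y₁ ≡ 1 mod 4. M₂ = 4, y₂ ≡ 7 mod 9. m = 3×9×1 + 5×4×7 ≡ 23 mod 36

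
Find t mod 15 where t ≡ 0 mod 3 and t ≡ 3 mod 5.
M = 3 × 5 = 15. M₁ = 5, y₁ ≡ 2 mod 3. M₂ = 3, y₂ ≡ 2 mod 5. t = 0×5×2 + 3×3×2 ≡ 3 mod 15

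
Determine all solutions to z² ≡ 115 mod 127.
The square roots of 115 mod 127 are 49 and 78. Verify: 49² = 2401 ≡ 115 mod 127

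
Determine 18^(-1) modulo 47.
Since 47 is prime, by Fermat 18^(-1) ≡ 18^{45} ≡ 34 (mod 47). Verify: 18 × 34 = 612 ≡ 1 (mod 47)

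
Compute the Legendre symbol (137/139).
(137/139) = 137^{69} mod 139 = 1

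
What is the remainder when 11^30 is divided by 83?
By repeated squaring (mod 83): 11^{1}≡11, 11^{2}≡38, 11^{4}≡33, 11^{8}≡10, 11^{16}≡17. Then 11^{30} = 11^{16+8+4+2} ≡ 17 × 10 × 33 × 38 ≡ 36 (mod 83)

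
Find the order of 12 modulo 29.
Powers of 12 mod 29: 12^1≡12, 12^2≡28, 12^3≡17, 12^4≡1. So the order of 12 is 4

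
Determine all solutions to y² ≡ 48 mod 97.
The square roots of 48 mod 97 are 57 and 40. Verify: 57² = 3249 ≡ 48 mod 97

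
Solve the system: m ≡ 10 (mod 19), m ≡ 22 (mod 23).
M = 19 × 23 = 437. M₁ = 23, y₁ ≡ 5 (mod 19). M₂ = 19, y₂ ≡ 17 (mod 23). m = 10×23×5 + 22×19×17 ≡ 390 (mod 437)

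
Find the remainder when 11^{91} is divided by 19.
By Fermat: 11^{18} ≡ 1 mod 19. 91 = 5×18 + 1. So 11^{91} ≡ 11^{1} ≡ 11 mod 19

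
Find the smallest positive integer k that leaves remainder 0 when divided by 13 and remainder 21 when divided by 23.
M = 13 × 23 = 299. M₁ = 23, y₁ ≡ 4 mod 13. M₂ = 13, y₂ ≡ 16 mod 23. k = 0×23×4 + 21×13×16 ≡ 182 mod 299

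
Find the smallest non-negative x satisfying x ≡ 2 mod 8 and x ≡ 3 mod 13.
M = 8 × 13 = 104. M₁ = 13, y₁ ≡ 5 mod 8. M₂ = 8, y₂ ≡ 5 mod 13. x = 2×13×5 + 3×8×5 ≡ 42 mod 104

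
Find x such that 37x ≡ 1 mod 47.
Since 47 is prime, by Fermat 37^(-1) ≡ 37^{45} ≡ 14 mod 47. Verify: 37 × 14 = 518 ≡ 1 mod 47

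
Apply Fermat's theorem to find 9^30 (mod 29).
By Fermat: 9^{28} ≡ 1 (mod 29). So 9^{30} = 9^{28} · 9^{2} ≡ 9^{2} ≡ 23 (mod 29)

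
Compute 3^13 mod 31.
By repeated squaring (mod 31): 3^{1}≡3, 3^{2}≡9, 3^{4}≡19, 3^{8}≡20. Then 3^{13} = 3^{8+4+1} ≡ 20 × 19 × 3 ≡ 24 (mod 31)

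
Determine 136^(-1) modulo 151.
Since 151 is prime, by Fermat 136^(-1) ≡ 136^{149} ≡ 10 mod 151. Verify: 136 × 10 = 1360 ≡ 1 mod 151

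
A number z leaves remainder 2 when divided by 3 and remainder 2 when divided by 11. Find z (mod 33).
M = 3 × 11 = 33. M₁ = 11, y₁ ≡ 2 (mod 3). M₂ = 3, y₂ ≡ 4 (mod 11). z = 2×11×2 + 2×3×4 ≡ 2 (mod 33)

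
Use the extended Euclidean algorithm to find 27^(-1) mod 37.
Extended GCD: 27(11) + 37(-8) = 1. So 27^(-1) ≡ 11 mod 37. Verify: 27 × 11 = 297 ≡ 1 mod 37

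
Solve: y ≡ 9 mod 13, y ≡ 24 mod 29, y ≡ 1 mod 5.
M = 13 × 29 × 5 = 1885. M₁ = 145, y₁ ≡ 7 mod 13. M₂ = 65, y₂ ≡ 25 mod 29. M₃ = 377, y₃ ≡ 3 mod 5. y = 9×145×7 + 24×65×25 + 1×377×3 ≡ 256 mod 1885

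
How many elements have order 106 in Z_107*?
There are φ(107-1) = φ(106) = 52 primitive roots modulo 107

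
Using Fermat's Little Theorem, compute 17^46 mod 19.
By Fermat: 17^{18} ≡ 1 mod 19. 46 = 2×18 + 10. So 17^{46} ≡ 17^{10} ≡ 17 mod 19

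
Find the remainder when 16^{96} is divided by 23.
By Fermat: 16^{22} ≡ 1 mod 23. 96 = 4×22 + 8. So 16^{96} ≡ 16^{8} ≡ 12 mod 23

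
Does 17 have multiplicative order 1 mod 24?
Powers of 17 mod 24: 17^1≡17, 17^2≡1. 17^1≡17≢1, so ord ≠ 1. No, the actual order is 2.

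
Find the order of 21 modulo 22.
Powers of 21 mod 22: 21^1≡21, 21^2≡1. Order = 2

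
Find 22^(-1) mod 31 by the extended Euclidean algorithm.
Extended GCD: 22(-7) + 31(5) = 1. So 22^(-1) ≡ -7 ≡ 24 mod 31. Verify: 22 × 24 = 528 ≡ 1 mod 31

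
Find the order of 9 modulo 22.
Powers of 9 mod 22: 9^1≡9, 9^2≡15, 9^3≡3, 9^4≡5, 9^5≡1. So the order of 9 is 5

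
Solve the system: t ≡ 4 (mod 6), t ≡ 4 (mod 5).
M = 6 × 5 = 30. M₁ = 5, y₁ ≡ 5 (mod 6). M₂ = 6, y₂ ≡ 1 (mod 5). t = 4×5×5 + 4×6×1 ≡ 4 (mod 30)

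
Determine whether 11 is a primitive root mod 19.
11^{3} ≡ 1 mod 19 and 3 < 18, so ord_19(11) = 3 ≠ 18 and 11 is not a primitive root.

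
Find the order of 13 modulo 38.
Powers of 13 mod 38: 13^1≡13, 13^2≡17, 13^3≡31, 13^4≡23, 13^5≡33, 13^6≡11, 13^7≡29, 13^8≡35, 13^9≡37, 13^10≡25, 13^11≡21, 13^12≡7, 13^13≡15, 13^14≡5, 13^15≡27, 13^16≡9, 13^17≡3, 13^18≡1. Order = 18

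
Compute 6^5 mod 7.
By repeated squaring (mod 7): 6^{1}≡6, 6^{2}≡1, 6^{4}≡1. Then 6^{5} = 6^{4+1} ≡ 1 × 6 ≡ 6 (mod 7)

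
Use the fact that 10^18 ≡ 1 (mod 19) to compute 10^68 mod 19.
By Fermat: 10^{18} ≡ 1 (mod 19). 68 = 3×18 + 14. So 10^{68} ≡ 10^{14} ≡ 16 (mod 19)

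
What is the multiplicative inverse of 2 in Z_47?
Since 47 is prime, by Fermat 2^(-1) ≡ 2^{45} ≡ 24 (mod 47). Verify: 2 × 24 = 48 ≡ 1 (mod 47)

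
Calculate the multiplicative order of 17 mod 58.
Powers of 17 mod 58: 17^1≡17, 17^2≡57, 17^3≡41, 17^4≡1. Order = 4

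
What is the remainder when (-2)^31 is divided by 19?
Using Fermat: (-2)^{18} ≡ 1 mod 19. 31 ≡ 13 mod 18. So (-2)^{31} ≡ (-2)^{13} ≡ 16 mod 19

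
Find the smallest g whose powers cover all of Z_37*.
g = 2. Powers: [2, 4, 8, 16, 32, 27, 17, 34, 31, 25, ...] generates all 36 non-zero residues.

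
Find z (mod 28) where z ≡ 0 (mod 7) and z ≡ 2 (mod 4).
M = 7 × 4 = 28. M₁ = 4, y₁ ≡ 2 (mod 7). M₂ = 7, y₂ ≡ 3 (mod 4). z = 0×4×2 + 2×7×3 ≡ 14 (mod 28)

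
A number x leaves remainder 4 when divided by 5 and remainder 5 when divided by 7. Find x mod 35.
M = 5 × 7 = 35. M₁ = 7, y₁ ≡ 3 mod 5. M₂ = 5, y₂ ≡ 3 mod 7. x = 4×7×3 + 5×5×3 ≡ 19 mod 35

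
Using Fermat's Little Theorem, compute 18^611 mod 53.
By Fermat: 18^{52} ≡ 1 mod 53. 611 ≡ 39 mod 52. So 18^{611} ≡ 18^{39} ≡ 30 mod 53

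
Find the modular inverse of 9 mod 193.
Since 193 is prime, by Fermat 9^(-1) ≡ 9^{191} ≡ 43 mod 193. Verify: 9 × 43 = 387 ≡ 1 mod 193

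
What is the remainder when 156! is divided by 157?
By Wilson's theorem, (156)! ≡ -1 ≡ 156 (mod 157)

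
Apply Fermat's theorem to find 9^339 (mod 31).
By Fermat: 9^{30} ≡ 1 (mod 31). 339 ≡ 9 (mod 30). So 9^{339} ≡ 9^{9} ≡ 4 (mod 31)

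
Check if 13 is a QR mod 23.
By Euler's criterion: 13^{11} ≡ 1 mod 23. Since this equals 1, 13 is a QR.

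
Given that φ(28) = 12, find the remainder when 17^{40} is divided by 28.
By Euler: 17^{12} ≡ 1 mod 28 since gcd(17, 28) = 1. 40 = 3×12 + 4. So 17^{40} ≡ 17^{4} ≡ 25 mod 28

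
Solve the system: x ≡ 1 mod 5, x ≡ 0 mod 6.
M = 5 × 6 = 30. M₁ = 6, y₁ ≡ 1 mod 5. M₂ = 5, y₂ ≡ 5 mod 6. x = 1×6×1 + 0×5×5 ≡ 6 mod 30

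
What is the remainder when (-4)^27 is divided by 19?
Using Fermat: (-4)^{18} ≡ 1 mod 19. 27 ≡ 9 mod 18. So (-4)^{27} ≡ (-4)^{9} ≡ 18 mod 19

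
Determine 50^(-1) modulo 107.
Since 107 is prime, by Fermat 50^(-1) ≡ 50^{105} ≡ 15 (mod 107). Verify: 50 × 15 = 750 ≡ 1 (mod 107)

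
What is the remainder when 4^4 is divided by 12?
4^{4} = 256 ≡ 4 mod 12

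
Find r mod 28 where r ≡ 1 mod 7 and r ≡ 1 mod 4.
M = 7 × 4 = 28. M₁ = 4, y₁ ≡ 2 mod 7. M₂ = 7, y₂ ≡ 3 mod 4. r = 1×4×2 + 1×7×3 ≡ 1 mod 28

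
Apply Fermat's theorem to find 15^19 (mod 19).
By Fermat: 15^{18} ≡ 1 (mod 19). So 15^{19} = 15^{18} · 15^{1} ≡ 15^{1} ≡ 15 (mod 19)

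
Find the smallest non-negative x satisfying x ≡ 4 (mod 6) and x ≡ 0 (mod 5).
M = 6 × 5 = 30. M₁ = 5, y₁ ≡ 5 (mod 6). M₂ = 6, y₂ ≡ 1 (mod 5). x = 4×5×5 + 0×6×1 ≡ 10 (mod 30)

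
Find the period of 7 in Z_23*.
Powers of 7 mod 23: 7^1≡7, 7^2≡3, 7^3≡21, 7^4≡9, 7^5≡17, 7^6≡4, 7^7≡5, 7^8≡12, 7^9≡15, 7^10≡13, 7^11≡22, 7^12≡16, 7^13≡20, 7^14≡2, 7^15≡14, 7^16≡6, 7^17≡19, 7^18≡18, 7^19≡11, 7^20≡8, 7^21≡10, 7^22≡1. Order = 22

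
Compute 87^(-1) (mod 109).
Since 109 is prime, by Fermat 87^(-1) ≡ 87^{107} ≡ 104 (mod 109). Verify: 87 × 104 = 9048 ≡ 1 (mod 109)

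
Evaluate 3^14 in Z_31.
By repeated squaring (mod 31): 3^{1}≡3, 3^{2}≡9, 3^{4}≡19, 3^{8}≡20. Then 3^{14} = 3^{8+4+2} ≡ 20 × 19 × 9 ≡ 10 (mod 31)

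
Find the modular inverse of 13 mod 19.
Since 19 is prime, by Fermat 13^(-1) ≡ 13^{17} ≡ 3 mod 19. Verify: 13 × 3 = 39 ≡ 1 mod 19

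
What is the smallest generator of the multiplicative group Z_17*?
g = 3. For each prime q|16: 3^{8}≡16, none ≡ 1, so ord_17(3) = 16 and 3 is a primitive root.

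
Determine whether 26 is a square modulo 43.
By Euler's criterion: 26^{21} ≡ 42 mod 43. Since this equals -1 (≡ 42), 26 is not a QR.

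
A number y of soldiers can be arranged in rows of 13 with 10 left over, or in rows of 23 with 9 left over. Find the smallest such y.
M = 13 × 23 = 299. M₁ = 23, y₁ ≡ 4 mod 13. M₂ = 13, y₂ ≡ 16 mod 23. y = 10×23×4 + 9×13×16 ≡ 101 mod 299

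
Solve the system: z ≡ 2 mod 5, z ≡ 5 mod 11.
M = 5 × 11 = 55. M₁ = 11, y₁ ≡ 1 mod 5. M₂ = 5, y₂ ≡ 9 mod 11. z = 2×11×1 + 5×5×9 ≡ 27 mod 55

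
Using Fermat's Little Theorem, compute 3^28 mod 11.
By Fermat: 3^{10} ≡ 1 mod 11. 28 = 2×10 + 8. So 3^{28} ≡ 3^{8} ≡ 5 mod 11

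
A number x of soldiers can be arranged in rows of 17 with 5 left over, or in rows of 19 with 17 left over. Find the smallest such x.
M = 17 × 19 = 323. M₁ = 19, y₁ ≡ 9 mod 17. M₂ = 17, y₂ ≡ 9 mod 19. x = 5×19×9 + 17×17×9 ≡ 226 mod 323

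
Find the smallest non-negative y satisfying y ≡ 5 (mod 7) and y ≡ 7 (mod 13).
M = 7 × 13 = 91. M₁ = 13, y₁ ≡ 6 (mod 7). M₂ = 7, y₂ ≡ 2 (mod 13). y = 5×13×6 + 7×7×2 ≡ 33 (mod 91)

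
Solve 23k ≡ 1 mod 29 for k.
Since 29 is prime, by Fermat 23^(-1) ≡ 23^{27} ≡ 24 mod 29. Verify: 23 × 24 = 552 ≡ 1 mod 29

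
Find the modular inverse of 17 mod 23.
Since 23 is prime, by Fermat 17^(-1) ≡ 17^{21} ≡ 19 mod 23. Verify: 17 × 19 = 323 ≡ 1 mod 23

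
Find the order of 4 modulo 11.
Powers of 4 mod 11: 4^1≡4, 4^2≡5, 4^3≡9, 4^4≡3, 4^5≡1. Order = 5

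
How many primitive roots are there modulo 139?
There are φ(139-1) = φ(138) = 44 primitive roots modulo 139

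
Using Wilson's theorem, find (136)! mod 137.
By Wilson's theorem, (136)! ≡ -1 ≡ 136 (mod 137)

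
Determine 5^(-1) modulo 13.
Since 13 is prime, by Fermat 5^(-1) ≡ 5^{11} ≡ 8 mod 13. Verify: 5 × 8 = 40 ≡ 1 mod 13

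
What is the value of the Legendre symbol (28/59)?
(28/59) = 28^{29} mod 59 = 1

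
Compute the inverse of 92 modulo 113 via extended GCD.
Extended GCD: 92(43) + 113(-35) = 1. So 92^(-1) ≡ 43 mod 113. Verify: 92 × 43 = 3956 ≡ 1 mod 113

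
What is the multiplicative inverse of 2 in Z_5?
Since 5 is prime, by Fermat 2^(-1) ≡ 2^{3} ≡ 3 (mod 5). Verify: 2 × 3 = 6 ≡ 1 (mod 5)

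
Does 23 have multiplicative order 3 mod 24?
Powers of 23 mod 24: 23^1≡23, 23^2≡1. Already 23^2≡1, so the order is 2 < 3. No, the actual order is 2.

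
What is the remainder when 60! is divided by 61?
By Wilson's theorem, (60)! ≡ -1 ≡ 60 (mod 61)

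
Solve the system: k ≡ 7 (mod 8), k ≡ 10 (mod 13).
M = 8 × 13 = 104. M₁ = 13, y₁ ≡ 5 (mod 8). M₂ = 8, y₂ ≡ 5 (mod 13). k = 7×13×5 + 10×8×5 ≡ 23 (mod 104)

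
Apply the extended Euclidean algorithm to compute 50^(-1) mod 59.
Extended GCD: 50(13) + 59(-11) = 1. So 50^(-1) ≡ 13 (mod 59). Verify: 50 × 13 = 650 ≡ 1 (mod 59)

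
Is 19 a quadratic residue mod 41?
By Euler's criterion: 19^{20} ≡ 40 (mod 41). Since this equals -1 (≡ 40), 19 is not a QR.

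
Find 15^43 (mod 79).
By repeated squaring (mod 79): 15^{1}≡15, 15^{2}≡67, 15^{4}≡65, 15^{8}≡38, 15^{16}≡22, 15^{32}≡10. Then 15^{43} = 15^{32+8+2+1} ≡ 10 × 38 × 67 × 15 ≡ 14 (mod 79)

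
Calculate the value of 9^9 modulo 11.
By repeated squaring (mod 11): 9^{1}≡9, 9^{2}≡4, 9^{4}≡5, 9^{8}≡3. Then 9^{9} = 9^{8+1} ≡ 3 × 9 ≡ 5 (mod 11)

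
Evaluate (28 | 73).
(28/73) = 28^{36} mod 73 = -1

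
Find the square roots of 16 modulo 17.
The square roots of 16 mod 17 are 4 and 13. Verify: 4² = 16 ≡ 16 mod 17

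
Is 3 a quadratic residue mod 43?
By Euler's criterion: 3^{21} ≡ 42 mod 43. Since this equals -1 (≡ 42), 3 is not a QR.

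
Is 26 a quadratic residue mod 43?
By Euler's criterion: 26^{21} ≡ 42 (mod 43). Since this equals -1 (≡ 42), 26 is not a QR.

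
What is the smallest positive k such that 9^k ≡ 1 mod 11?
Powers of 9 mod 11: 9^1≡9, 9^2≡4, 9^3≡3, 9^4≡5, 9^5≡1. So the order of 9 is 5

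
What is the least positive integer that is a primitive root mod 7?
g = 3. Powers: [3, 2, 6, 4, 5, 1] generates all 6 non-zero residues.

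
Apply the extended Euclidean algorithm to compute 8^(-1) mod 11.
Extended GCD: 8(-4) + 11(3) = 1. So 8^(-1) ≡ -4 ≡ 7 mod 11. Verify: 8 × 7 = 56 ≡ 1 mod 11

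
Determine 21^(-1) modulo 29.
Since 29 is prime, by Fermat 21^(-1) ≡ 21^{27} ≡ 18 mod 29. Verify: 21 × 18 = 378 ≡ 1 mod 29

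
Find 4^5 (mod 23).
By repeated squaring (mod 23): 4^{1}≡4, 4^{2}≡16, 4^{4}≡3. Then 4^{5} = 4^{4+1} ≡ 3 × 4 ≡ 12 (mod 23)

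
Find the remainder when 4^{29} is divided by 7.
By Fermat: 4^{6} ≡ 1 mod 7. 29 = 4×6 + 5. So 4^{29} ≡ 4^{5} ≡ 2 mod 7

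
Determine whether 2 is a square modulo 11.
By Euler's criterion: 2^{5} ≡ 10 (mod 11). Since this equals -1 (≡ 10), 2 is not a QR.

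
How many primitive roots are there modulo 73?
A prime p has φ(p-1) primitive roots; here φ(72) = 24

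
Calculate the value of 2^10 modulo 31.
By repeated squaring (mod 31): 2^{1}≡2, 2^{2}≡4, 2^{4}≡16, 2^{8}≡8. Then 2^{10} = 2^{8+2} ≡ 8 × 4 ≡ 1 (mod 31)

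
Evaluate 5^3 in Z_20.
5^{3} = 125 ≡ 5 (mod 20)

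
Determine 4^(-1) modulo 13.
Since 13 is prime, by Fermat 4^(-1) ≡ 4^{11} ≡ 10 (mod 13). Verify: 4 × 10 = 40 ≡ 1 (mod 13)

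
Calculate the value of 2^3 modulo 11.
2^{3} = 8 ≡ 8 (mod 11)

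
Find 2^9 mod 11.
By repeated squaring mod 11: 2^{1}≡2, 2^{2}≡4, 2^{4}≡5, 2^{8}≡3. Then 2^{9} = 2^{8+1} ≡ 3 × 2 ≡ 6 mod 11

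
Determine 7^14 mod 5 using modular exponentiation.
Using Fermat: 7^{4} ≡ 1 mod 5. 14 ≡ 2 mod 4. So 7^{14} ≡ 7^{2} ≡ 4 mod 5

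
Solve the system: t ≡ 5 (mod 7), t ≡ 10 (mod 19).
M = 7 × 19 = 133. M₁ = 19, y₁ ≡ 3 (mod 7). M₂ = 7, y₂ ≡ 11 (mod 19). t = 5×19×3 + 10×7×11 ≡ 124 (mod 133)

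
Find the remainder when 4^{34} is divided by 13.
By Fermat: 4^{12} ≡ 1 mod 13. 34 = 2×12 + 10. So 4^{34} ≡ 4^{10} ≡ 9 mod 13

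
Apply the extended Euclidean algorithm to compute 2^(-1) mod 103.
Extended GCD: 2(-51) + 103(1) = 1. So 2^(-1) ≡ -51 ≡ 52 (mod 103). Verify: 2 × 52 = 104 ≡ 1 (mod 103)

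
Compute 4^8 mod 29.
By repeated squaring mod 29: 4^{1}≡4, 4^{2}≡16, 4^{4}≡24, 4^{8}≡25. So 4^{8} ≡ 25 mod 29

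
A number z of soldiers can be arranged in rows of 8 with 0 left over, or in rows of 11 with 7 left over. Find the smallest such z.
M = 8 × 11 = 88. M₁ = 11, y₁ ≡ 3 mod 8. M₂ = 8, y₂ ≡ 7 mod 11. z = 0×11×3 + 7×8×7 ≡ 40 mod 88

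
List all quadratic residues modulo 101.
Quadratic residues modulo 101: {1, 4, 5, 6, 9, 13, 14, 16, 17, 19, 20, 21, 22, 23, 24, 25, 30, 31, 33, 36, 37, 43, 45, 47, 49, 52, 54, 56, 58, 64, 65, 68, 70, 71, 76, 77, 78, 79, 80, 81, 82, 84, 85, 87, 88, 92, 95, 96, 97, 100}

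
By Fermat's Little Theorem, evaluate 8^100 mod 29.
By Fermat: 8^{28} ≡ 1 mod 29. 100 = 3×28 + 16. So 8^{100} ≡ 8^{16} ≡ 23 mod 29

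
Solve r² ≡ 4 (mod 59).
The square roots of 4 mod 59 are 57 and 2. Verify: 57² = 3249 ≡ 4 (mod 59)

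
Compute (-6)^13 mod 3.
By repeated squaring (mod 3): (-6)^{1}≡0, (-6)^{2}≡0, (-6)^{4}≡0, (-6)^{8}≡0. Then (-6)^{13} = (-6)^{8+4+1} ≡ 0 × 0 × 0 ≡ 0 (mod 3)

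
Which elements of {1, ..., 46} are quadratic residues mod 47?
QRs mod 47: {1, 2, 3, 4, 6, 7, 8, 9, 12, 14, 16, 17, 18, 21, 24, 25, 27, 28, 32, 34, 36, 37, 42}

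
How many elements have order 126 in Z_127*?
Number of primitive roots mod 127 = φ(p-1) = φ(126) = 36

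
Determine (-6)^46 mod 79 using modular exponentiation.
By repeated squaring mod 79: (-6)^{1}≡73, (-6)^{2}≡36, (-6)^{4}≡32, (-6)^{8}≡76, (-6)^{16}≡9, (-6)^{32}≡2. Then (-6)^{46} = (-6)^{32+8+4+2} ≡ 2 × 76 × 32 × 36 ≡ 40 mod 79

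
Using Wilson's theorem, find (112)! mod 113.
By Wilson's theorem, (112)! ≡ -1 ≡ 112 mod 113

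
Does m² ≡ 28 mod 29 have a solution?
By Euler's criterion: 28^{14} ≡ 1 mod 29. Since this equals 1, 28 is a QR.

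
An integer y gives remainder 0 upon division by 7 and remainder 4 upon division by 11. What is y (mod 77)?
M = 7 × 11 = 77. M₁ = 11, y₁ ≡ 2 (mod 7). M₂ = 7, y₂ ≡ 8 (mod 11). y = 0×11×2 + 4×7×8 ≡ 70 (mod 77)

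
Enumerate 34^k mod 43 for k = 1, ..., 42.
34^1, 34^2, ..., 34^{42} mod 43: [34, 38, 2, 25, 33, 4, 7, 23, 8, 14, 3, 16, 28, 6, 32, 13, 12, 21, 26, 24, 42, 9, 5, 41, 18, 10, 39, 36, 20, 35, 29, 40, 27, 15, 37, 11, 30, 31, 22, 17, 19, 1]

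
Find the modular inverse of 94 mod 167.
Since 167 is prime, by Fermat 94^(-1) ≡ 94^{165} ≡ 16 mod 167. Verify: 94 × 16 = 1504 ≡ 1 mod 167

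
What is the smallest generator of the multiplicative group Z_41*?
g = 6. Powers: [6, 36, 11, 25, 27, 39, 29, 10, 19, ...] generates all 40 non-zero residues.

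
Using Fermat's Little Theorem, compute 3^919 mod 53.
By Fermat: 3^{52} ≡ 1 mod 53. 919 ≡ 35 mod 52. So 3^{919} ≡ 3^{35} ≡ 33 mod 53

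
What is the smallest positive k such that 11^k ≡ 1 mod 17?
Powers of 11 mod 17: 11^1≡11, 11^2≡2, 11^3≡5, 11^4≡4, 11^5≡10, 11^6≡8, 11^7≡3, 11^8≡16, 11^9≡6, 11^10≡15, 11^11≡12, 11^12≡13, 11^13≡7, 11^14≡9, 11^15≡14, 11^16≡1. Order = 16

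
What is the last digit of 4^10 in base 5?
Using Fermat: 4^{4} ≡ 1 (mod 5). 10 ≡ 2 (mod 4). So 4^{10} ≡ 4^{2} ≡ 1 (mod 5)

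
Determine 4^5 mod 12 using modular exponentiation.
By repeated squaring (mod 12): 4^{1}≡4, 4^{2}≡4, 4^{4}≡4. Then 4^{5} = 4^{4+1} ≡ 4 × 4 ≡ 4 (mod 12)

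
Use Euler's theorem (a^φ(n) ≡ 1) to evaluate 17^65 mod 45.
By Euler: 17^{24} ≡ 1 (mod 45) since gcd(17, 45) = 1. 65 = 2×24 + 17. So 17^{65} ≡ 17^{17} ≡ 17 (mod 45)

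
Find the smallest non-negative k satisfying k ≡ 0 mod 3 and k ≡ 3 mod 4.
M = 3 × 4 = 12. M₁ = 4, y₁ ≡ 1 mod 3. M₂ = 3, y₂ ≡ 3 mod 4. k = 0×4×1 + 3×3×3 ≡ 3 mod 12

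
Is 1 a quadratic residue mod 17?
By Euler's criterion: 1^{8} ≡ 1 mod 17. Since this equals 1, 1 is a QR.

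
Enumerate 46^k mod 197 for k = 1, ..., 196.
46^1, 46^2, ..., 46^{196} mod 197: [46, 146, 18, 40, 67, 127, 129, 24, 119, 155, 38, 172, 32, 93, 141, 182, 98, 174, 124, 188, 177, 65, 35, 34, 185, 39, 21, 178, 111, 181, 52, 28, 106, 148, 110, 135, 103, 10, 66, 81, 180, 6, 79, 88, 108, 43, 8, 171, 183, 144, 123, 142, 31, 47, 192, 164, 58, 107, 194, 59, 153, 143, 77, 193, 13, 7, 125, 37, 126, 83, 75, 101, 115, 168, 45, 100, 69, 22, 27, 60, 2, 92, 95, 36, 80, 134, 57, 61, 48, 41, 113, 76, 147, 64, 186, 85, 167, 196, 151, 51, 179, 157, 130, 70, 68, 173, 78, 42, 159, 25, 165, 104, 56, 15, 99, 23, 73, 9, 20, 132, 162, 163, 12, 158, 176, 19, 86, 16, 145, 169, 91, 49, 87, 62, 94, 187, 131, 116, 17, 191, 118, 109, 89, 154, 189, 26, 14, 53, 74, 55, 166, 150, 5, 33, 139, 90, 3, 138, 44, 54, 120, 4, 184, 190, 72, 160, 71, 114, 122, 96, 82, 29, 152, 97, 128, 175, 170, 137, 195, 105, 102, 161, 117, 63, 140, 136, 149, 156, 84, 121, 50, 133, 11, 112, 30, 1]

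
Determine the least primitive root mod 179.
g = 2. For each prime q|178: 2^{89}≡178, 2^{2}≡4, none ≡ 1, so ord_179(2) = 178 and 2 is a primitive root.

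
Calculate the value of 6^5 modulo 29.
By repeated squaring mod 29: 6^{1}≡6, 6^{2}≡7, 6^{4}≡20. Then 6^{5} = 6^{4+1} ≡ 20 × 6 ≡ 4 mod 29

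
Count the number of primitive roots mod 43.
Number of primitive roots mod 43 = φ(p-1) = φ(42) = 12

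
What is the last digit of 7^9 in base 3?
Using Fermat: 7^{2} ≡ 1 mod 3. 9 ≡ 1 mod 2. So 7^{9} ≡ 7^{1} ≡ 1 mod 3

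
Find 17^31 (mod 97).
By repeated squaring (mod 97): 17^{1}≡17, 17^{2}≡95, 17^{4}≡4, 17^{8}≡16, 17^{16}≡62. Then 17^{31} = 17^{16+8+4+2+1} ≡ 62 × 16 × 4 × 95 × 17 ≡ 15 (mod 97)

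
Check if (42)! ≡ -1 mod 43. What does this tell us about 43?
(42)! mod 43 = 42. Since this equals -1 mod 43, Wilson confirms 43 is prime.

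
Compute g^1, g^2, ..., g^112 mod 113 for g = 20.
20^1, 20^2, ..., 20^{112} mod 113: [20, 61, 90, 105, 66, 77, 71, 64, 37, 62, 110, 53, 43, 69, 24, 28, 108, 13, 34, 2, 40, 9, 67, 97, 19, 41, 29, 15, 74, 11, 107, 106, 86, 25, 48, 56, 103, 26, 68, 4, 80, 18, 21, 81, 38, 82, 58, 30, 35, 22, 101, 99, 59, 50, 96, 112, 93, 52, 23, 8, 47, 36, 42, 49, 76, 51, 3, 60, 70, 44, 89, 85, 5, 100, 79, 111, 73, 104, 46, 16, 94, 72, 84, 98, 39, 102, 6, 7, 27, 88, 65, 57, 10, 87, 45, 109, 33, 95, 92, 32, 75, 31, 55, 83, 78, 91, 12, 14, 54, 63, 17, 1]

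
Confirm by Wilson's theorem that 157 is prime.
(156)! mod 157 = 156. Since this equals -1 (mod 157), Wilson confirms 157 is prime.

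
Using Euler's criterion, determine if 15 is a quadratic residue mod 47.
By Euler's criterion: 15^{23} ≡ 46 (mod 47). Since this equals -1 (≡ 46), 15 is not a QR.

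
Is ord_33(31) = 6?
Powers of 31 mod 33: 31^1≡31, 31^2≡4, 31^3≡25, 31^4≡16, 31^5≡1. Already 31^5≡1, so the order is 5 < 6. No, the actual order is 5.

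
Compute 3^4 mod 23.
3^{4} = 81 ≡ 12 mod 23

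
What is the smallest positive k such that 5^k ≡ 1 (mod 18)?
Powers of 5 mod 18: 5^1≡5, 5^2≡7, 5^3≡17, 5^4≡13, 5^5≡11, 5^6≡1. ord_18(5) = 6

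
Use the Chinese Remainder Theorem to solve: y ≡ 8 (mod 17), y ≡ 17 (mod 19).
M = 17 × 19 = 323. M₁ = 19, y₁ ≡ 9 (mod 17). M₂ = 17, y₂ ≡ 9 (mod 19). y = 8×19×9 + 17×17×9 ≡ 93 (mod 323)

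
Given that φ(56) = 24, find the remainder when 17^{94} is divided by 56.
By Euler: 17^{24} ≡ 1 mod 56 since gcd(17, 56) = 1. 94 = 3×24 + 22. So 17^{94} ≡ 17^{22} ≡ 25 mod 56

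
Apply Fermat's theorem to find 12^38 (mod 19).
By Fermat: 12^{18} ≡ 1 (mod 19). 38 = 2×18 + 2. So 12^{38} ≡ 12^{2} ≡ 11 (mod 19)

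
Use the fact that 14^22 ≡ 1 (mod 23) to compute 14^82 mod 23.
By Fermat: 14^{22} ≡ 1 (mod 23). 82 = 3×22 + 16. So 14^{82} ≡ 14^{16} ≡ 8 (mod 23)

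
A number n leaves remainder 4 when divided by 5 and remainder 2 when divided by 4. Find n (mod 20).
M = 5 × 4 = 20. M₁ = 4, y₁ ≡ 4 (mod 5). M₂ = 5, y₂ ≡ 1 (mod 4). n = 4×4×4 + 2×5×1 ≡ 14 (mod 20)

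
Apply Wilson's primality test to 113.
(112)! mod 113 = 112. Since 112 ≡ -1 (mod 113), 113 is prime.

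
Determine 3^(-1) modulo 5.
Since 5 is prime, by Fermat 3^(-1) ≡ 3^{3} ≡ 2 mod 5. Verify: 3 × 2 = 6 ≡ 1 mod 5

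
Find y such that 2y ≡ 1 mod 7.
Since 7 is prime, by Fermat 2^(-1) ≡ 2^{5} ≡ 4 mod 7. Verify: 2 × 4 = 8 ≡ 1 mod 7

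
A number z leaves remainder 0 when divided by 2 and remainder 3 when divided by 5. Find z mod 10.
M = 2 × 5 = 10. M₁ = 5, y₁ ≡ 1 mod 2. M₂ = 2, y₂ ≡ 3 mod 5. z = 0×5×1 + 3×2×3 ≡ 8 mod 10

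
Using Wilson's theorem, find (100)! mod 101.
By Wilson's theorem, (100)! ≡ -1 ≡ 100 mod 101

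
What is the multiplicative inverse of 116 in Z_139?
Since 139 is prime, by Fermat 116^(-1) ≡ 116^{137} ≡ 6 mod 139. Verify: 116 × 6 = 696 ≡ 1 mod 139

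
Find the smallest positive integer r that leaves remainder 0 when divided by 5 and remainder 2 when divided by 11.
M = 5 × 11 = 55. M₁ = 11, y₁ ≡ 1 (mod 5). M₂ = 5, y₂ ≡ 9 (mod 11). r = 0×11×1 + 2×5×9 ≡ 35 (mod 55)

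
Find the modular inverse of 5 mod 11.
Since 11 is prime, by Fermat 5^(-1) ≡ 5^{9} ≡ 9 mod 11. Verify: 5 × 9 = 45 ≡ 1 mod 11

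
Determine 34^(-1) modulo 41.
Since 41 is prime, by Fermat 34^(-1) ≡ 34^{39} ≡ 35 mod 41. Verify: 34 × 35 = 1190 ≡ 1 mod 41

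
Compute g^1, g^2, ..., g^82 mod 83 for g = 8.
8^1, 8^2, ..., 8^{82} mod 83: [8, 64, 14, 29, 66, 30, 74, 11, 5, 40, 71, 70, 62, 81, 67, 38, 55, 25, 34, 23, 18, 61, 73, 3, 24, 26, 42, 4, 32, 7, 56, 33, 15, 37, 47, 44, 20, 77, 35, 31, 82, 75, 19, 69, 54, 17, 53, 9, 72, 78, 43, 12, 13, 21, 2, 16, 45, 28, 58, 49, 60, 65, 22, 10, 80, 59, 57, 41, 79, 51, 76, 27, 50, 68, 46, 36, 39, 63, 6, 48, 52, 1]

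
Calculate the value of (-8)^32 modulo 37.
By repeated squaring (mod 37): (-8)^{1}≡29, (-8)^{2}≡27, (-8)^{4}≡26, (-8)^{8}≡10, (-8)^{16}≡26, (-8)^{32}≡10. So (-8)^{32} ≡ 10 (mod 37)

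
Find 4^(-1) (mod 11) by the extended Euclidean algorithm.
Extended GCD: 4(3) + 11(-1) = 1. So 4^(-1) ≡ 3 (mod 11). Verify: 4 × 3 = 12 ≡ 1 (mod 11)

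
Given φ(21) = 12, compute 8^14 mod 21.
By Euler: 8^{12} ≡ 1 (mod 21) since gcd(8, 21) = 1. 14 = 1×12 + 2. So 8^{14} ≡ 8^{2} ≡ 1 (mod 21)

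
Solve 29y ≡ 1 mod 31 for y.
Since 31 is prime, by Fermat 29^(-1) ≡ 29^{29} ≡ 15 mod 31. Verify: 29 × 15 = 435 ≡ 1 mod 31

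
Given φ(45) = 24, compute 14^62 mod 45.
By Euler: 14^{24} ≡ 1 mod 45 since gcd(14, 45) = 1. 62 = 2×24 + 14. So 14^{62} ≡ 14^{14} ≡ 16 mod 45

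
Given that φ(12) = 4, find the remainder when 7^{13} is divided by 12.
By Euler: 7^{4} ≡ 1 mod 12 since gcd(7, 12) = 1. 13 = 3×4 + 1. So 7^{13} ≡ 7^{1} ≡ 7 mod 12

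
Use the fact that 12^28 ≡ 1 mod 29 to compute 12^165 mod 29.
By Fermat: 12^{28} ≡ 1 mod 29. 165 = 5×28 + 25. So 12^{165} ≡ 12^{25} ≡ 12 mod 29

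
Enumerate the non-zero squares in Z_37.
QRs mod 37: {1, 3, 4, 7, 9, 10, 11, 12, 16, 21, 25, 26, 27, 28, 30, 33, 34, 36}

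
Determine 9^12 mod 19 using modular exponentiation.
By repeated squaring mod 19: 9^{1}≡9, 9^{2}≡5, 9^{4}≡6, 9^{8}≡17. Then 9^{12} = 9^{8+4} ≡ 17 × 6 ≡ 7 mod 19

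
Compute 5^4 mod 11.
5^{4} = 625 ≡ 9 mod 11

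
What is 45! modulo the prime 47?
(46)! = (45)! × (46) ≡ -1 mod 47. So (45)! ≡ -1 × (46)^(-1) ≡ (-1)×(-1) = 1 mod 47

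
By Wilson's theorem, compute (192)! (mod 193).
By Wilson's theorem, (192)! ≡ -1 ≡ 192 (mod 193)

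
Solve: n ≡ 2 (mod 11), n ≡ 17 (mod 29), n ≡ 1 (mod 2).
M = 11 × 29 × 2 = 638. M₁ = 58, y₁ ≡ 4 (mod 11). M₂ = 22, y₂ ≡ 4 (mod 29). M₃ = 319, y₃ ≡ 1 (mod 2). n = 2×58×4 + 17×22×4 + 1×319×1 ≡ 365 (mod 638)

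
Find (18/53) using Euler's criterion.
(18/53) = 18^{26} mod 53 = -1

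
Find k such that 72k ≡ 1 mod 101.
Since 101 is prime, by Fermat 72^(-1) ≡ 72^{99} ≡ 94 mod 101. Verify: 72 × 94 = 6768 ≡ 1 mod 101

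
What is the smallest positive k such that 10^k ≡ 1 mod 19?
Powers of 10 mod 19: 10^1≡10, 10^2≡5, 10^3≡12, 10^4≡6, 10^5≡3, 10^6≡11, 10^7≡15, 10^8≡17, 10^9≡18, 10^10≡9, 10^11≡14, 10^12≡7, 10^13≡13, 10^14≡16, 10^15≡8, 10^16≡4, 10^17≡2, 10^18≡1. ord_19(10) = 18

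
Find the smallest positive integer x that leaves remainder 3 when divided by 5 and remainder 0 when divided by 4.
M = 5 × 4 = 20. M₁ = 4, y₁ ≡ 4 (mod 5). M₂ = 5, y₂ ≡ 1 (mod 4). x = 3×4×4 + 0×5×1 ≡ 8 (mod 20)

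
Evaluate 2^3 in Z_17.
2^{3} = 8 ≡ 8 (mod 17)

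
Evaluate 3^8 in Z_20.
By repeated squaring (mod 20): 3^{1}≡3, 3^{2}≡9, 3^{4}≡1, 3^{8}≡1. So 3^{8} ≡ 1 (mod 20)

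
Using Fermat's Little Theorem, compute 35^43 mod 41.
By Fermat: 35^{40} ≡ 1 mod 41. So 35^{43} = 35^{40} · 35^{3} ≡ 35^{3} ≡ 30 mod 41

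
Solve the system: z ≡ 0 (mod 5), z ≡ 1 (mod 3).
M = 5 × 3 = 15. M₁ = 3, y₁ ≡ 2 (mod 5). M₂ = 5, y₂ ≡ 2 (mod 3). z = 0×3×2 + 1×5×2 ≡ 10 (mod 15)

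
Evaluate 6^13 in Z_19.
By repeated squaring mod 19: 6^{1}≡6, 6^{2}≡17, 6^{4}≡4, 6^{8}≡16. Then 6^{13} = 6^{8+4+1} ≡ 16 × 4 × 6 ≡ 4 mod 19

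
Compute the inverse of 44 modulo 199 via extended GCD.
Extended GCD: 44(95) + 199(-21) = 1. So 44^(-1) ≡ 95 mod 199. Verify: 44 × 95 = 4180 ≡ 1 mod 199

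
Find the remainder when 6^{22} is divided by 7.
By Fermat: 6^{6} ≡ 1 mod 7. 22 = 3×6 + 4. So 6^{22} ≡ 6^{4} ≡ 1 mod 7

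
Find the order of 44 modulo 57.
Powers of 44 mod 57: 44^1≡44, 44^2≡55, 44^3≡26, 44^4≡4, 44^5≡5, 44^6≡49, 44^7≡47, 44^8≡16, 44^9≡20, 44^10≡25, 44^11≡17, 44^12≡7, 44^13≡23, 44^14≡43, 44^15≡11, 44^16≡28, 44^17≡35, 44^18≡1. Order = 18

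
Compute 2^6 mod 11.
By repeated squaring (mod 11): 2^{1}≡2, 2^{2}≡4, 2^{4}≡5. Then 2^{6} = 2^{4+2} ≡ 5 × 4 ≡ 9 (mod 11)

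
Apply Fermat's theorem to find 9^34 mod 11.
By Fermat: 9^{10} ≡ 1 mod 11. 34 = 3×10 + 4. So 9^{34} ≡ 9^{4} ≡ 5 mod 11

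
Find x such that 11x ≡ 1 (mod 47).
Since 47 is prime, by Fermat 11^(-1) ≡ 11^{45} ≡ 30 (mod 47). Verify: 11 × 30 = 330 ≡ 1 (mod 47)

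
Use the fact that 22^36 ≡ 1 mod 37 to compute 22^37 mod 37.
By Fermat: 22^{36} ≡ 1 mod 37. So 22^{37} = 22^{36} · 22^{1} ≡ 22^{1} ≡ 22 mod 37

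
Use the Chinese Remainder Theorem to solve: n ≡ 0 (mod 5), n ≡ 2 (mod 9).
M = 5 × 9 = 45. M₁ = 9, y₁ ≡ 4 (mod 5). M₂ = 5, y₂ ≡ 2 (mod 9). n = 0×9×4 + 2×5×2 ≡ 20 (mod 45)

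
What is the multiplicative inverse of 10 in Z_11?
Since 11 is prime, by Fermat 10^(-1) ≡ 10^{9} ≡ 10 (mod 11). Verify: 10 × 10 = 100 ≡ 1 (mod 11)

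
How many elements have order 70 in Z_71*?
Number of primitive roots mod 71 = φ(p-1) = φ(70) = 24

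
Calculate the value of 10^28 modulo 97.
By repeated squaring (mod 97): 10^{1}≡10, 10^{2}≡3, 10^{4}≡9, 10^{8}≡81, 10^{16}≡62. Then 10^{28} = 10^{16+8+4} ≡ 62 × 81 × 9 ≡ 93 (mod 97)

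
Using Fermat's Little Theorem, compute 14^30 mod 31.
By Fermat's Little Theorem, 14^{30} ≡ 1 mod 31 since 31 is prime and gcd(14, 31) = 1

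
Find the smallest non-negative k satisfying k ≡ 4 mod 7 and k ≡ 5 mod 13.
M = 7 × 13 = 91. M₁ = 13, y₁ ≡ 6 mod 7. M₂ = 7, y₂ ≡ 2 mod 13. k = 4×13×6 + 5×7×2 ≡ 18 mod 91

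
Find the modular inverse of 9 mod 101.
Since 101 is prime, by Fermat 9^(-1) ≡ 9^{99} ≡ 45 (mod 101). Verify: 9 × 45 = 405 ≡ 1 (mod 101)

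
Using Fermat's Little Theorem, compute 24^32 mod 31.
By Fermat: 24^{30} ≡ 1 (mod 31). So 24^{32} = 24^{30} · 24^{2} ≡ 24^{2} ≡ 18 (mod 31)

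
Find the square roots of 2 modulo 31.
The square roots of 2 mod 31 are 8 and 23. Verify: 8² = 64 ≡ 2 mod 31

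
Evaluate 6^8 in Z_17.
By repeated squaring mod 17: 6^{1}≡6, 6^{2}≡2, 6^{4}≡4, 6^{8}≡16. So 6^{8} ≡ 16 mod 17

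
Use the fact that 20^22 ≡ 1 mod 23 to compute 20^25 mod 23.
By Fermat: 20^{22} ≡ 1 mod 23. So 20^{25} = 20^{22} · 20^{3} ≡ 20^{3} ≡ 19 mod 23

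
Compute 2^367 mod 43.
Using Fermat: 2^{42} ≡ 1 (mod 43). 367 ≡ 31 (mod 42). So 2^{367} ≡ 2^{31} ≡ 8 (mod 43)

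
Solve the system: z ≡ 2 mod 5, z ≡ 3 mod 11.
M = 5 × 11 = 55. M₁ = 11, y₁ ≡ 1 mod 5. M₂ = 5, y₂ ≡ 9 mod 11. z = 2×11×1 + 3×5×9 ≡ 47 mod 55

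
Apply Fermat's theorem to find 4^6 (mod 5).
By Fermat: 4^{4} ≡ 1 (mod 5). So 4^{6} = 4^{4} · 4^{2} ≡ 4^{2} ≡ 1 (mod 5)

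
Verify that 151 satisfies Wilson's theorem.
(150)! mod 151 = 150. Since this equals -1 (mod 151), Wilson confirms 151 is prime.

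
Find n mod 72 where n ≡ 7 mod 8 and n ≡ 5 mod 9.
M = 8 × 9 = 72. M₁ = 9, y₁ ≡ 1 mod 8. M₂ = 8, y₂ ≡ 8 mod 9. n = 7×9×1 + 5×8×8 ≡ 23 mod 72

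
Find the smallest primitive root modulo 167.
g = 5. Powers: [5, 25, 125, 124, 119, 94, 136, 12, 60, ...] generates all 166 non-zero residues.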